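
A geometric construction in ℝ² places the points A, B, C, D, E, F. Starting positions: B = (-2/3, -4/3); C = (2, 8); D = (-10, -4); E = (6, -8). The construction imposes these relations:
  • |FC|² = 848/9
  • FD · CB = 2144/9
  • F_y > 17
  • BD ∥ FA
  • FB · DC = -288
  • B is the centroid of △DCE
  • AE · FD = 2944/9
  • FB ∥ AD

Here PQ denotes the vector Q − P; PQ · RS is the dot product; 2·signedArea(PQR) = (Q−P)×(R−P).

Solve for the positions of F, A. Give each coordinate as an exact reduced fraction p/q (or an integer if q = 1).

A = (-14/3, 44/3)
F = (14/3, 52/3)

1. F_x = 14/3  [FD · CB = 2144/9 ∩ FB · DC = -288]
2. F_y = 52/3  [FD · CB = 2144/9 ∩ FB · DC = -288]
   → F = (14/3, 52/3)
3. A_x = -14/3  [FB ∥ AD ∩ BD ∥ FA]
4. A_y = 44/3  [FB ∥ AD ∩ BD ∥ FA]
   → A = (-14/3, 44/3)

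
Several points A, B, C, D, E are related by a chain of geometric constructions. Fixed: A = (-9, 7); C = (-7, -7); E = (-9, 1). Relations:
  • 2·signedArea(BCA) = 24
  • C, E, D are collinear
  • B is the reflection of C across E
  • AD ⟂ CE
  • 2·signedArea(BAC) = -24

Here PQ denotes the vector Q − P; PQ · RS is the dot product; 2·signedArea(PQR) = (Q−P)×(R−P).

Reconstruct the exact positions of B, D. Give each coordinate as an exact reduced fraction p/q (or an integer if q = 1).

1. B_x = -11  [B is the reflection of C across E]
2. B_y = 9  [B is the reflection of C across E]
   → B = (-11, 9)
3. D_x = -177/17  [C, E, D are collinear ∩ AD ⟂ CE]
4. D_y = 113/17  [C, E, D are collinear ∩ AD ⟂ CE]
   → D = (-177/17, 113/17)

B = (-11, 9)
D = (-177/17, 113/17)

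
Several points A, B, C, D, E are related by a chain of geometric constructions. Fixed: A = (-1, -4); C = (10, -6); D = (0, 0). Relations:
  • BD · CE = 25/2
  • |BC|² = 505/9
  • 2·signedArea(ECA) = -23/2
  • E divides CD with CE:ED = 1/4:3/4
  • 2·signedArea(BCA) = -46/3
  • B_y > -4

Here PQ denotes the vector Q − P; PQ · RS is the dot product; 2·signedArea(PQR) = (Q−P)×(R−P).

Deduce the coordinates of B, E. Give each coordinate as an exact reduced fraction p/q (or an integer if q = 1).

B = (3, -10/3)
E = (15/2, -9/2)

1. B_x = 3  [line -2·x + -11·y + -92/3 = 0 ∩ |BC|² = 505/9]
2. B_y = -10/3  [line -2·x + -11·y + -92/3 = 0 ∩ |BC|² = 505/9]
   → B = (3, -10/3)
3. E_x = 15/2  [BD · CE = 25/2 ∩ E divides CD with CE:ED = 1/4:3/4]
4. E_y = -9/2  [BD · CE = 25/2 ∩ E divides CD with CE:ED = 1/4:3/4]
   → E = (15/2, -9/2)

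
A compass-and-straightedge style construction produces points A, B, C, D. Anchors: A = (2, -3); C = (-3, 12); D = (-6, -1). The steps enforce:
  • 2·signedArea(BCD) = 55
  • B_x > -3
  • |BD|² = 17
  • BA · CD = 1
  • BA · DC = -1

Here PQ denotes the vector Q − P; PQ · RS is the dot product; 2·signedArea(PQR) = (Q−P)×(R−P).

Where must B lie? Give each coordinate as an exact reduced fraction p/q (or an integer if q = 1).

B = (-2, -2)

1. B_x = -2  [BA · CD = 1 ∩ 2·signedArea(BCD) = 55]
2. B_y = -2  [BA · CD = 1 ∩ 2·signedArea(BCD) = 55]
   → B = (-2, -2)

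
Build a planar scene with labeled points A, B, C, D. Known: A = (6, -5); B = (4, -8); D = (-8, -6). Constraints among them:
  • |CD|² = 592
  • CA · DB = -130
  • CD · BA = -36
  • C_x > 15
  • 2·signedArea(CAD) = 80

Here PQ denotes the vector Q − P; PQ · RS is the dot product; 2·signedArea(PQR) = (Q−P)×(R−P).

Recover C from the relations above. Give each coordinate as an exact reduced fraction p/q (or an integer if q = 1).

1. C_x = 16  [CD · BA = -36 ∩ CA · DB = -130]
2. C_y = -10  [CD · BA = -36 ∩ CA · DB = -130]
   → C = (16, -10)

C = (16, -10)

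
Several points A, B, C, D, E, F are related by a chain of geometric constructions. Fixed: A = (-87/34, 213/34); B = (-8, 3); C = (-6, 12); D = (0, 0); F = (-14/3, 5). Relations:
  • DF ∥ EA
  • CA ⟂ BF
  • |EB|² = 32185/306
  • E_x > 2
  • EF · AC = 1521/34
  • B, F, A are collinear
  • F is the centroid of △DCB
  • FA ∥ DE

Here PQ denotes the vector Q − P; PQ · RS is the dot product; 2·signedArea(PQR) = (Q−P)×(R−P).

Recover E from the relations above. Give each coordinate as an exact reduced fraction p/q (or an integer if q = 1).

1. E_x = 215/102  [DF ∥ EA ∩ FA ∥ DE]
2. E_y = 43/34  [DF ∥ EA ∩ FA ∥ DE]
   → E = (215/102, 43/34)

E = (215/102, 43/34)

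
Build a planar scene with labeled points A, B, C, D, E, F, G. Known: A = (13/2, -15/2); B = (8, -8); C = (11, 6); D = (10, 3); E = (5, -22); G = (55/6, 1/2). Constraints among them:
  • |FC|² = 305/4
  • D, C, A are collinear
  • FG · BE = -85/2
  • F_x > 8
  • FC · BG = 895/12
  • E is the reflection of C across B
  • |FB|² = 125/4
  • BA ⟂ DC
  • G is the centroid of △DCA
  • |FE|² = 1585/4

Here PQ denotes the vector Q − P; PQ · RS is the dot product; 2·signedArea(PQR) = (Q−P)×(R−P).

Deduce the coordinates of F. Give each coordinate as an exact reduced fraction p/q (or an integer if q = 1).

1. F_x = 9  [FG · BE = -85/2 ∩ FC · BG = 895/12]
2. F_y = -5/2  [FG · BE = -85/2 ∩ FC · BG = 895/12]
   → F = (9, -5/2)

F = (9, -5/2)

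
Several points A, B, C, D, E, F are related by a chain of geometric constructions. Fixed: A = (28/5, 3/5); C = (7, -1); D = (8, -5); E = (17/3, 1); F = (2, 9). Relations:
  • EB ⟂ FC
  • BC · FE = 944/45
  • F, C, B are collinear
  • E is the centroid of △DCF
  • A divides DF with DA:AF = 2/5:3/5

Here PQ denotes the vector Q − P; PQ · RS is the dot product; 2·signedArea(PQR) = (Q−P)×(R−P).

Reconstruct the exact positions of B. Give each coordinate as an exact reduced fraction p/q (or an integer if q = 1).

1. B_x = 89/15  [F, C, B are collinear ∩ EB ⟂ FC]
2. B_y = 17/15  [F, C, B are collinear ∩ EB ⟂ FC]
   → B = (89/15, 17/15)

B = (89/15, 17/15)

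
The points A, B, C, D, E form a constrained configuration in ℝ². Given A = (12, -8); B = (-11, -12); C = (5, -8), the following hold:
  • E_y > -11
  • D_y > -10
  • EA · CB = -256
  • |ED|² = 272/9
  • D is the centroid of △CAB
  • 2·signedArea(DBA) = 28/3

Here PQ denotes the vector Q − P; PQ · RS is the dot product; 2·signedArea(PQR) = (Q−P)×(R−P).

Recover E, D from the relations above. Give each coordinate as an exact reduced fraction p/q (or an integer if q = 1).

1. D_x = 2  [D is the centroid of △CAB]
2. D_y = -28/3  [D is the centroid of △CAB]
   → D = (2, -28/3)
3. E_x = -10/3  [line 16·x + 4·y + 96 = 0 ∩ |ED|² = 272/9]
4. E_y = -32/3  [line 16·x + 4·y + 96 = 0 ∩ |ED|² = 272/9]
   → E = (-10/3, -32/3)

D = (2, -28/3)
E = (-10/3, -32/3)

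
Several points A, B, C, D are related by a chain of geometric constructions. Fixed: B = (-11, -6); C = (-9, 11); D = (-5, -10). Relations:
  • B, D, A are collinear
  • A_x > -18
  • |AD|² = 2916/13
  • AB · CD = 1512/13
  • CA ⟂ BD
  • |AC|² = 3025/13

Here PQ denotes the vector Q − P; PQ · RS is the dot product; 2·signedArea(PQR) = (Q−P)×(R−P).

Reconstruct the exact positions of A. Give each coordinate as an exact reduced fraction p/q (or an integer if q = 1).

1. A_x = -227/13  [B, D, A are collinear ∩ CA ⟂ BD]
2. A_y = -22/13  [B, D, A are collinear ∩ CA ⟂ BD]
   → A = (-227/13, -22/13)

A = (-227/13, -22/13)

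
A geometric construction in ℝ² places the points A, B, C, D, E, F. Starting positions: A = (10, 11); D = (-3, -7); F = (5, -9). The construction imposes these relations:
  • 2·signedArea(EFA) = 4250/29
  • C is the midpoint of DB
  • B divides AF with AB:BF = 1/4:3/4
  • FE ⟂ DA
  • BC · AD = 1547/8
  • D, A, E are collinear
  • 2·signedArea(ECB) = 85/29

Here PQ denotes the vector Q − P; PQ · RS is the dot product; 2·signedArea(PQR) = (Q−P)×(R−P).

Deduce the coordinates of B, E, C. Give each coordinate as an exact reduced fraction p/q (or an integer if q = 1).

1. B_x = 35/4  [B divides AF with AB:BF = 1/4:3/4]
2. B_y = 6  [B divides AF with AB:BF = 1/4:3/4]
   → B = (35/4, 6)
3. E_x = -35/29  [D, A, E are collinear ∩ FE ⟂ DA]
4. E_y = -131/29  [D, A, E are collinear ∩ FE ⟂ DA]
   → E = (-35/29, -131/29)
5. C_x = 23/8  [C is the midpoint of DB]
6. C_y = -1/2  [C is the midpoint of DB]
   → C = (23/8, -1/2)

B = (35/4, 6)
C = (23/8, -1/2)
E = (-35/29, -131/29)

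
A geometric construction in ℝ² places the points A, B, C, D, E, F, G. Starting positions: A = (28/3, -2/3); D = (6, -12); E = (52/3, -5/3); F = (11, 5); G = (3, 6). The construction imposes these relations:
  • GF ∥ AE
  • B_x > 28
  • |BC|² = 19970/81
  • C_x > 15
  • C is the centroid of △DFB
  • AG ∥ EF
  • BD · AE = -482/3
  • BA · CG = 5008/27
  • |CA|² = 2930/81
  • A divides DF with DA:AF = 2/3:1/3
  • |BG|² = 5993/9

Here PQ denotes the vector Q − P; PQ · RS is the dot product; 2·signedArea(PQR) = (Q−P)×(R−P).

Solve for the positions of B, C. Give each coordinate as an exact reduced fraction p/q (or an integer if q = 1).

B = (86/3, 26/3)
C = (137/9, 5/9)

1. B_x = 86/3  [line -8·x + 1·y + 662/3 = 0 ∩ |BG|² = 5993/9]
2. B_y = 26/3  [line -8·x + 1·y + 662/3 = 0 ∩ |BG|² = 5993/9]
   → B = (86/3, 26/3)
3. C_x = 137/9  [C is the centroid of △DFB]
4. C_y = 5/9  [C is the centroid of △DFB]
   → C = (137/9, 5/9)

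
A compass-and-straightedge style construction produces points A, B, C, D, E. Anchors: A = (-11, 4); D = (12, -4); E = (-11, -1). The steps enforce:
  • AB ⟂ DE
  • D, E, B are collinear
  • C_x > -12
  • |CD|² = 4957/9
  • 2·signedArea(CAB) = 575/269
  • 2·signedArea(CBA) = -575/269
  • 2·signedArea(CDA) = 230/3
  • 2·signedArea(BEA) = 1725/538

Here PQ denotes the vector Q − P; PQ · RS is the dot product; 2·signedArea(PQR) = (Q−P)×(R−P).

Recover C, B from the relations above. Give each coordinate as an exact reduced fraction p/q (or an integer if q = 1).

1. B_x = -6263/538  [D, E, B are collinear ∩ AB ⟂ DE]
2. B_y = -493/538  [D, E, B are collinear ∩ AB ⟂ DE]
   → B = (-6263/538, -493/538)
3. C_x = -11  [2·signedArea(CBA) = -575/269 ∩ 2·signedArea(CDA) = 230/3]
4. C_y = 2/3  [2·signedArea(CBA) = -575/269 ∩ 2·signedArea(CDA) = 230/3]
   → C = (-11, 2/3)

B = (-6263/538, -493/538)
C = (-11, 2/3)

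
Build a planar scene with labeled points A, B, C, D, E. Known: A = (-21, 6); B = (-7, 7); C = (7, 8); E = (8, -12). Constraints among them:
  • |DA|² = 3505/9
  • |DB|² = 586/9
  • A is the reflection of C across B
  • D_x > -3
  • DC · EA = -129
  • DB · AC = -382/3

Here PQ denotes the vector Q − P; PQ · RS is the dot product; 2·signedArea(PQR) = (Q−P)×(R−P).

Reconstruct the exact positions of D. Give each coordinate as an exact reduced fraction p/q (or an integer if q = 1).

D = (-2, 2/3)

1. D_x = -2  [DC · EA = -129 ∩ DB · AC = -382/3]
2. D_y = 2/3  [DC · EA = -129 ∩ DB · AC = -382/3]
   → D = (-2, 2/3)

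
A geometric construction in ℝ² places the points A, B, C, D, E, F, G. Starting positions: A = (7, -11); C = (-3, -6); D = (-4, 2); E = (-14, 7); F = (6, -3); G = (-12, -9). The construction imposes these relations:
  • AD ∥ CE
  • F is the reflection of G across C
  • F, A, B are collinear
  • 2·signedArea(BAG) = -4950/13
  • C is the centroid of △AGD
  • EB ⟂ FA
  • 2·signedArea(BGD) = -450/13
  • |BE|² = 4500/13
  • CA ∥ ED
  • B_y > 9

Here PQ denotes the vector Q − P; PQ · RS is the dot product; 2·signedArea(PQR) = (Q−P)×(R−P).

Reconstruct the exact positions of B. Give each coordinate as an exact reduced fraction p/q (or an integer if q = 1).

1. B_x = 58/13  [F, A, B are collinear ∩ EB ⟂ FA]
2. B_y = 121/13  [F, A, B are collinear ∩ EB ⟂ FA]
   → B = (58/13, 121/13)

B = (58/13, 121/13)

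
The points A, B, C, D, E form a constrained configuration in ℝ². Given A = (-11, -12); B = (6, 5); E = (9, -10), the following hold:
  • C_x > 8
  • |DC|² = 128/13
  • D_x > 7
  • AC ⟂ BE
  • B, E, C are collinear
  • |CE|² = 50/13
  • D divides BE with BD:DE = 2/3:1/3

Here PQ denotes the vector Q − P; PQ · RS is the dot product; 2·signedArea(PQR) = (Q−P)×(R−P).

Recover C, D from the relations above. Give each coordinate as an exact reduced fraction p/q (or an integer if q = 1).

1. C_x = 112/13  [B, E, C are collinear ∩ AC ⟂ BE]
2. C_y = -105/13  [B, E, C are collinear ∩ AC ⟂ BE]
   → C = (112/13, -105/13)
3. D_x = 8  [D divides BE with BD:DE = 2/3:1/3]
4. D_y = -5  [D divides BE with BD:DE = 2/3:1/3]
   → D = (8, -5)

C = (112/13, -105/13)
D = (8, -5)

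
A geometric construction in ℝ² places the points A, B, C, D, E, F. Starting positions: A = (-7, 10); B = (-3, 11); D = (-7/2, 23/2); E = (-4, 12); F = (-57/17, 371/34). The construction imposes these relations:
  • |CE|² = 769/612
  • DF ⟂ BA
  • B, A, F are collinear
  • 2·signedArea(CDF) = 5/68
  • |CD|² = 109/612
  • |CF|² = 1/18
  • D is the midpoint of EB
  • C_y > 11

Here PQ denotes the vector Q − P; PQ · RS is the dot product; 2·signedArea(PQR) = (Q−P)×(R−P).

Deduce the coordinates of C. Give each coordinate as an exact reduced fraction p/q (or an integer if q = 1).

1. C_x = -335/102  [line 10/17·x + 5/34·y + 5/17 = 0 ∩ |CF|² = 1/18]
2. C_y = 568/51  [line 10/17·x + 5/34·y + 5/17 = 0 ∩ |CF|² = 1/18]
   → C = (-335/102, 568/51)

C = (-335/102, 568/51)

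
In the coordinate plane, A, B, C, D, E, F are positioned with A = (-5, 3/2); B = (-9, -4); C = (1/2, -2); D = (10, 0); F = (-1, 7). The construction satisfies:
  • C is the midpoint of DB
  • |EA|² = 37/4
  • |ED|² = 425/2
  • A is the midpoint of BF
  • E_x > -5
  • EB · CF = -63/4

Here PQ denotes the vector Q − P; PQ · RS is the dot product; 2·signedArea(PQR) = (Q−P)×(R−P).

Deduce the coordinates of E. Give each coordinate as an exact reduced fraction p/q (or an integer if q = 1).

E = (-9/2, -3/2)

1. E_x = -9/2  [line 3/2·x + -9·y + -27/4 = 0 ∩ |EA|² = 37/4]
2. E_y = -3/2  [line 3/2·x + -9·y + -27/4 = 0 ∩ |EA|² = 37/4]
   → E = (-9/2, -3/2)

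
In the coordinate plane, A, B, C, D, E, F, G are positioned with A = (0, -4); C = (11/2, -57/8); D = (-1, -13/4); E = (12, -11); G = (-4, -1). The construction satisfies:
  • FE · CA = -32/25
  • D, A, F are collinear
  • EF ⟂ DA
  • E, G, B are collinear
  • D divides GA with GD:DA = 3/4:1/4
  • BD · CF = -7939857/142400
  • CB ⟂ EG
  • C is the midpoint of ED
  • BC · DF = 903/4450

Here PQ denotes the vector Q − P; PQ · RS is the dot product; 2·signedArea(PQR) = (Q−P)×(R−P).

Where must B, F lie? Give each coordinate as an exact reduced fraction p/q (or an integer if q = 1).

B = (497/89, -4977/712)
F = (276/25, -307/25)

1. B_x = 497/89  [E, G, B are collinear ∩ CB ⟂ EG]
2. B_y = -4977/712  [E, G, B are collinear ∩ CB ⟂ EG]
   → B = (497/89, -4977/712)
3. F_x = 276/25  [D, A, F are collinear ∩ EF ⟂ DA]
4. F_y = -307/25  [D, A, F are collinear ∩ EF ⟂ DA]
   → F = (276/25, -307/25)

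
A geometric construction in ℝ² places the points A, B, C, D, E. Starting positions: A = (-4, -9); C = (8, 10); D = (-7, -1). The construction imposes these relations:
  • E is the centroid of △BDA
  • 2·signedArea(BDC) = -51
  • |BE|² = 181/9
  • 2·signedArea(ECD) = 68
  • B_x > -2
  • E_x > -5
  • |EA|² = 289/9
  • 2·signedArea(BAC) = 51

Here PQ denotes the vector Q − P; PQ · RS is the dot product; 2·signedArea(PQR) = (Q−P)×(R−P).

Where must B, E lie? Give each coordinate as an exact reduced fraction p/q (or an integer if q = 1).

1. B_x = -1  [2·signedArea(BDC) = -51 ∩ 2·signedArea(BAC) = 51]
2. B_y = 0  [2·signedArea(BDC) = -51 ∩ 2·signedArea(BAC) = 51]
   → B = (-1, 0)
3. E_x = -4  [E is the centroid of △BDA]
4. E_y = -10/3  [E is the centroid of △BDA]
   → E = (-4, -10/3)

B = (-1, 0)
E = (-4, -10/3)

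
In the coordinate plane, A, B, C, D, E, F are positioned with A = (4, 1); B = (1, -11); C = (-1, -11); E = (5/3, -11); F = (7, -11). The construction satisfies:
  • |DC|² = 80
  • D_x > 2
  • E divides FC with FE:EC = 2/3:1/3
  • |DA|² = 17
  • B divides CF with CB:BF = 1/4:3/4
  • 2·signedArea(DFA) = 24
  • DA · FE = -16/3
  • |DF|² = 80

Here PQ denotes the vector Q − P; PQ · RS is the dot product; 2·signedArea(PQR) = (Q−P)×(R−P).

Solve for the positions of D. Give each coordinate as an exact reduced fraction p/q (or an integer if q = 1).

D = (3, -3)

1. D_x = 3  [DA · FE = -16/3 ∩ 2·signedArea(DFA) = 24]
2. D_y = -3  [DA · FE = -16/3 ∩ 2·signedArea(DFA) = 24]
   → D = (3, -3)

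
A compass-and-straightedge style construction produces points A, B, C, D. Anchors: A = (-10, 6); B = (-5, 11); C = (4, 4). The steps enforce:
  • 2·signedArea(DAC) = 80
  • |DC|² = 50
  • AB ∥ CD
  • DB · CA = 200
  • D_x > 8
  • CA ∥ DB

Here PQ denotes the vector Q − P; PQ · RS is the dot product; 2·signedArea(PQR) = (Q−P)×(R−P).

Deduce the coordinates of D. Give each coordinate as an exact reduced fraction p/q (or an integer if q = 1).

1. D_x = 9  [CA ∥ DB ∩ AB ∥ CD]
2. D_y = 9  [CA ∥ DB ∩ AB ∥ CD]
   → D = (9, 9)

D = (9, 9)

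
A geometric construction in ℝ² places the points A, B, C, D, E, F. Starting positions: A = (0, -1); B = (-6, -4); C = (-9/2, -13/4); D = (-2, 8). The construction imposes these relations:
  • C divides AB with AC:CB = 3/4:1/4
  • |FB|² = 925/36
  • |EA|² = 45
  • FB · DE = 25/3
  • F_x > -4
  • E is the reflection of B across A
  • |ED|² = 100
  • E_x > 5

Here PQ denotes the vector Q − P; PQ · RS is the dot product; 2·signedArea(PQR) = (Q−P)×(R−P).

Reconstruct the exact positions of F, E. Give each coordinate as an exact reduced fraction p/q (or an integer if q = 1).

1. E_x = 6  [E is the reflection of B across A]
2. E_y = 2  [E is the reflection of B across A]
   → E = (6, 2)
3. F_x = -11/3  [line -8·x + 6·y + -97/3 = 0 ∩ |FB|² = 925/36]
4. F_y = 1/2  [line -8·x + 6·y + -97/3 = 0 ∩ |FB|² = 925/36]
   → F = (-11/3, 1/2)

E = (6, 2)
F = (-11/3, 1/2)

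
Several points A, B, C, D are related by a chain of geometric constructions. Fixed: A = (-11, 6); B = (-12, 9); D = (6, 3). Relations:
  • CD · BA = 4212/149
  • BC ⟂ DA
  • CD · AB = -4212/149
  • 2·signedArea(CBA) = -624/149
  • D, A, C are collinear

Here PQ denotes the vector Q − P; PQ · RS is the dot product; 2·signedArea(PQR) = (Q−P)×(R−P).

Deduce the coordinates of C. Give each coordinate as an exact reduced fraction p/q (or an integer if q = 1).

C = (-1860/149, 933/149)

1. C_x = -1860/149  [D, A, C are collinear ∩ BC ⟂ DA]
2. C_y = 933/149  [D, A, C are collinear ∩ BC ⟂ DA]
   → C = (-1860/149, 933/149)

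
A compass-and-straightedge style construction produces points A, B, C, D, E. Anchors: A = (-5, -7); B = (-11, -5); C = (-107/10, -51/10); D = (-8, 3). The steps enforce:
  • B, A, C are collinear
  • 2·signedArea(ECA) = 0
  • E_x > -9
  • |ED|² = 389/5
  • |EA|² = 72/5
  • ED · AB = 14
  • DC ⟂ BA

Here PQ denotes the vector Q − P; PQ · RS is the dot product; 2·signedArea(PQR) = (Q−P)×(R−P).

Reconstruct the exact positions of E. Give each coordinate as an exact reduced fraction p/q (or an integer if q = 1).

1. E_x = -43/5  [2·signedArea(ECA) = 0 ∩ ED · AB = 14]
2. E_y = -29/5  [2·signedArea(ECA) = 0 ∩ ED · AB = 14]
   → E = (-43/5, -29/5)

E = (-43/5, -29/5)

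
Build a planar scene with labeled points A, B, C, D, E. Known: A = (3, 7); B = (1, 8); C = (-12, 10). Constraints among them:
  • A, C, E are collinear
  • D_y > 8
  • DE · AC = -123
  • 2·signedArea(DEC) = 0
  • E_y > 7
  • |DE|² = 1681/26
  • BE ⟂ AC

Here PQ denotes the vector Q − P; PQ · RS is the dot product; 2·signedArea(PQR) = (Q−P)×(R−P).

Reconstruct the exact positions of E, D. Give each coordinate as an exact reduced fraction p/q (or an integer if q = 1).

D = (-7, 9)
E = (23/26, 193/26)

1. E_x = 23/26  [A, C, E are collinear ∩ BE ⟂ AC]
2. E_y = 193/26  [A, C, E are collinear ∩ BE ⟂ AC]
   → E = (23/26, 193/26)
3. D_x = -7  [2·signedArea(DEC) = 0 ∩ DE · AC = -123]
4. D_y = 9  [2·signedArea(DEC) = 0 ∩ DE · AC = -123]
   → D = (-7, 9)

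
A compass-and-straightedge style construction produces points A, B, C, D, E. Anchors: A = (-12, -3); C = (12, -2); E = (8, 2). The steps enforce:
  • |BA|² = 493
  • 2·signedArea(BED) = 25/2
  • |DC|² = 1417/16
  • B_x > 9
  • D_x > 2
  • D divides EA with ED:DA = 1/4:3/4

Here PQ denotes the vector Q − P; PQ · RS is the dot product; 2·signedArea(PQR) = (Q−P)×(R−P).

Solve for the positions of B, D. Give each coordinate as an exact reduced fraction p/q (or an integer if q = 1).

1. D_x = 3  [D divides EA with ED:DA = 1/4:3/4]
2. D_y = 3/4  [D divides EA with ED:DA = 1/4:3/4]
   → D = (3, 3/4)
3. B_x = 10  [line 5/4·x + -5·y + -25/2 = 0 ∩ |BA|² = 493]
4. B_y = 0  [line 5/4·x + -5·y + -25/2 = 0 ∩ |BA|² = 493]
   → B = (10, 0)

B = (10, 0)
D = (3, 3/4)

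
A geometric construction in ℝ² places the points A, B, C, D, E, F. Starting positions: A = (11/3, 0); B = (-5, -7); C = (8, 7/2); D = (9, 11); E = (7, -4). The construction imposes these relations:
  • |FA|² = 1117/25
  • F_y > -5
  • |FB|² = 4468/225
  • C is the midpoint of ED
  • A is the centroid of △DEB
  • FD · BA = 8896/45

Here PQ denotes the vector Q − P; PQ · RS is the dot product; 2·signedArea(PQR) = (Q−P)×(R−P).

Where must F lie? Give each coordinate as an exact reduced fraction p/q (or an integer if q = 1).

F = (-23/15, -21/5)

1. F_x = -23/15  [line -26/3·x + -7·y + -1921/45 = 0 ∩ |FA|² = 1117/25]
2. F_y = -21/5  [line -26/3·x + -7·y + -1921/45 = 0 ∩ |FA|² = 1117/25]
   → F = (-23/15, -21/5)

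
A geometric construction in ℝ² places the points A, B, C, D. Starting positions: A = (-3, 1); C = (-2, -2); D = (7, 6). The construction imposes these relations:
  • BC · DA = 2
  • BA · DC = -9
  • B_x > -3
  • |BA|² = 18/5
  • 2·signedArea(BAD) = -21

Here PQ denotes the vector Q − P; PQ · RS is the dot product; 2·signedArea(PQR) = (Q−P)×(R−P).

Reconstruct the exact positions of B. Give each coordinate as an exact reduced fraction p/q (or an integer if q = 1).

1. B_x = -12/5  [BC · DA = 2 ∩ 2·signedArea(BAD) = -21]
2. B_y = -4/5  [BC · DA = 2 ∩ 2·signedArea(BAD) = -21]
   → B = (-12/5, -4/5)

B = (-12/5, -4/5)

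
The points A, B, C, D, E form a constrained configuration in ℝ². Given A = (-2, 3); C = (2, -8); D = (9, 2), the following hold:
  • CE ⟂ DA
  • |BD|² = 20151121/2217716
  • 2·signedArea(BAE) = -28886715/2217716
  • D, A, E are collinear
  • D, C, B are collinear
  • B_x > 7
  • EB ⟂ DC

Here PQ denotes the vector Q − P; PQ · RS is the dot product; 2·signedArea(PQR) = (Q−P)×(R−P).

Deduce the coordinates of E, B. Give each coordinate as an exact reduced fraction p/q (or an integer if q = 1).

1. E_x = 361/122  [D, A, E are collinear ∩ CE ⟂ DA]
2. E_y = 311/122  [D, A, E are collinear ∩ CE ⟂ DA]
   → E = (361/122, 311/122)
3. B_x = 132179/18178  [D, C, B are collinear ∩ EB ⟂ DC]
4. B_y = -4267/9089  [D, C, B are collinear ∩ EB ⟂ DC]
   → B = (132179/18178, -4267/9089)

B = (132179/18178, -4267/9089)
E = (361/122, 311/122)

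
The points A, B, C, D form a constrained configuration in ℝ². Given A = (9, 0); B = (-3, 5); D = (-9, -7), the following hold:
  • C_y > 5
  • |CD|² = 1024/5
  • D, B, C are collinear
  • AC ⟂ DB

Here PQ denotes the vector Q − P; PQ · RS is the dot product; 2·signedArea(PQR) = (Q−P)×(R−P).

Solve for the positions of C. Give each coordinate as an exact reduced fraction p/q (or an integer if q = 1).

C = (-13/5, 29/5)

1. C_x = -13/5  [D, B, C are collinear ∩ AC ⟂ DB]
2. C_y = 29/5  [D, B, C are collinear ∩ AC ⟂ DB]
   → C = (-13/5, 29/5)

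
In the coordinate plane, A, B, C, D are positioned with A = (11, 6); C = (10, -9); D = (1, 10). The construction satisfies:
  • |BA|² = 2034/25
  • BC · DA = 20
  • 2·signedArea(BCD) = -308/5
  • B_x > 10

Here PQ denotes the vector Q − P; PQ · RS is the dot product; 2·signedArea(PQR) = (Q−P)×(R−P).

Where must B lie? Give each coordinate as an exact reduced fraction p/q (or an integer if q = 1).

B = (52/5, -3)

1. B_x = 52/5  [BC · DA = 20 ∩ 2·signedArea(BCD) = -308/5]
2. B_y = -3  [BC · DA = 20 ∩ 2·signedArea(BCD) = -308/5]
   → B = (52/5, -3)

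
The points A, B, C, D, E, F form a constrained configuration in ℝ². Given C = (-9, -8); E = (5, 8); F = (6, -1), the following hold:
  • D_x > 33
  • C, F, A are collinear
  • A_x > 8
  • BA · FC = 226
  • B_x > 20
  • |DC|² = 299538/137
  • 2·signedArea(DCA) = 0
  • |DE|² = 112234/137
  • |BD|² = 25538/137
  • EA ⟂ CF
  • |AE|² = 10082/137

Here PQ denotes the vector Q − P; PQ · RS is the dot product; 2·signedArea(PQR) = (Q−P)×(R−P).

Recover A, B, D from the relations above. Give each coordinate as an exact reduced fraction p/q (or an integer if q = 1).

1. A_x = 1182/137  [C, F, A are collinear ∩ EA ⟂ CF]
2. A_y = 31/137  [C, F, A are collinear ∩ EA ⟂ CF]
   → A = (1182/137, 31/137)
3. D_x = 4572/137  [line -1127/137·x + 2415/137·y + 9177/137 = 0 ∩ |DC|² = 299538/137]
4. D_y = 1613/137  [line -1127/137·x + 2415/137·y + 9177/137 = 0 ∩ |DC|² = 299538/137]
   → D = (4572/137, 1613/137)
5. B_x = 21  [line 15·x + 7·y + -357 = 0 ∩ |BD|² = 25538/137]
6. B_y = 6  [line 15·x + 7·y + -357 = 0 ∩ |BD|² = 25538/137]
   → B = (21, 6)

A = (1182/137, 31/137)
B = (21, 6)
D = (4572/137, 1613/137)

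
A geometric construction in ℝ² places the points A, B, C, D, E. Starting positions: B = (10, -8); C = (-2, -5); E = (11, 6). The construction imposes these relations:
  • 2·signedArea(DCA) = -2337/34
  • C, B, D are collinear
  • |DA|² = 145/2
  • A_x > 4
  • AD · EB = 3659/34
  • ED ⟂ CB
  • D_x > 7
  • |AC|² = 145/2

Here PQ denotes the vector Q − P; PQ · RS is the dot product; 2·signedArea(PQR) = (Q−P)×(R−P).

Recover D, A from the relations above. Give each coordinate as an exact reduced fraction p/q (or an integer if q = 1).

1. D_x = 130/17  [C, B, D are collinear ∩ ED ⟂ CB]
2. D_y = -126/17  [C, B, D are collinear ∩ ED ⟂ CB]
   → D = (130/17, -126/17)
3. A_x = 9/2  [AD · EB = 3659/34 ∩ 2·signedArea(DCA) = -2337/34]
4. A_y = 1/2  [AD · EB = 3659/34 ∩ 2·signedArea(DCA) = -2337/34]
   → A = (9/2, 1/2)

A = (9/2, 1/2)
D = (130/17, -126/17)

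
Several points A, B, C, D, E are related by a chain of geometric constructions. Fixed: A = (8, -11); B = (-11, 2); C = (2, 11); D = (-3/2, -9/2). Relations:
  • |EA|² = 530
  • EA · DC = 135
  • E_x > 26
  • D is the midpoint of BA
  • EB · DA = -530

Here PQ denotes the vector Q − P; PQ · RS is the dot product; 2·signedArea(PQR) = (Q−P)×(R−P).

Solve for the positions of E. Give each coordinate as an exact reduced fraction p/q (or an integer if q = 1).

1. E_x = 27  [EA · DC = 135 ∩ EB · DA = -530]
2. E_y = -24  [EA · DC = 135 ∩ EB · DA = -530]
   → E = (27, -24)

E = (27, -24)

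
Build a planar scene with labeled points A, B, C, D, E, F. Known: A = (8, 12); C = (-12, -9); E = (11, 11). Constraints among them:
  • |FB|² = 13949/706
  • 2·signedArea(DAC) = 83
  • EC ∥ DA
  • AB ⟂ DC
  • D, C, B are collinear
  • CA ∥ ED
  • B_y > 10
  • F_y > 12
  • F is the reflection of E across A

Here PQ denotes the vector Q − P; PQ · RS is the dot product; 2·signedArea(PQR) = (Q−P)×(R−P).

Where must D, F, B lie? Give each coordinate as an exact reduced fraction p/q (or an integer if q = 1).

1. D_x = 31  [EC ∥ DA ∩ CA ∥ ED]
2. D_y = 32  [EC ∥ DA ∩ CA ∥ ED]
   → D = (31, 32)
3. F_x = 5  [F is the reflection of E across A]
4. F_y = 13  [F is the reflection of E across A]
   → F = (5, 13)
5. B_x = 31643/3530  [D, C, B are collinear ∩ AB ⟂ DC]
6. B_y = 38791/3530  [D, C, B are collinear ∩ AB ⟂ DC]
   → B = (31643/3530, 38791/3530)

B = (31643/3530, 38791/3530)
D = (31, 32)
F = (5, 13)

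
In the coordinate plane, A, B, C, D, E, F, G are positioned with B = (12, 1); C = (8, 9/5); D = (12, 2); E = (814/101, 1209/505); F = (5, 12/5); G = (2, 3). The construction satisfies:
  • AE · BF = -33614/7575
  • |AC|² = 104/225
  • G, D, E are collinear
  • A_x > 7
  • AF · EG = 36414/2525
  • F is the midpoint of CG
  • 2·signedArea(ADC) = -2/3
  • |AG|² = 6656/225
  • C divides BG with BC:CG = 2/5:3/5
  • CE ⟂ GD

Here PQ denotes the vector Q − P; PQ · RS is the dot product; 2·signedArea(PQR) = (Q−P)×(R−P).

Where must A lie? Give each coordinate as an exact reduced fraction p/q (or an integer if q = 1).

1. A_x = 22/3  [AE · BF = -33614/7575 ∩ AF · EG = 36414/2525]
2. A_y = 29/15  [AE · BF = -33614/7575 ∩ AF · EG = 36414/2525]
   → A = (22/3, 29/15)

A = (22/3, 29/15)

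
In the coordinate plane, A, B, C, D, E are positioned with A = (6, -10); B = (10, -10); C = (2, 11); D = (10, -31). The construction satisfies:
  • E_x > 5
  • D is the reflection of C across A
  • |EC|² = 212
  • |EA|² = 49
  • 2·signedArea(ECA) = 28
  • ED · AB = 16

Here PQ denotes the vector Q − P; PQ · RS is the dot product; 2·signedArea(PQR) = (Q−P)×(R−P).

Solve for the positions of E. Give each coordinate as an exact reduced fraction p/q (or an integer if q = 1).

1. E_x = 6  [2·signedArea(ECA) = 28 ∩ ED · AB = 16]
2. E_y = -3  [2·signedArea(ECA) = 28 ∩ ED · AB = 16]
   → E = (6, -3)

E = (6, -3)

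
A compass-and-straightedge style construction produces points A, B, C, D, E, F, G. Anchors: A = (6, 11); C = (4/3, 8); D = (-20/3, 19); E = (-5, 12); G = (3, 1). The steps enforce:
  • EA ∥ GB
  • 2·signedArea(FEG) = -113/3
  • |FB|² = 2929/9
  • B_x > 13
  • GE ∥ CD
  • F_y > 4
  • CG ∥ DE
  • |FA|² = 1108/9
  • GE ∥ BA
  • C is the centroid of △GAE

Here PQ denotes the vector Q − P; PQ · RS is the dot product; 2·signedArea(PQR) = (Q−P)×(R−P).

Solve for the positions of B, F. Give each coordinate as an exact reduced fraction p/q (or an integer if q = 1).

1. B_x = 14  [GE ∥ BA ∩ EA ∥ GB]
2. B_y = 0  [GE ∥ BA ∩ EA ∥ GB]
   → B = (14, 0)
3. F_x = -10/3  [line 11·x + 8·y + -10/3 = 0 ∩ |FA|² = 1108/9]
4. F_y = 5  [line 11·x + 8·y + -10/3 = 0 ∩ |FA|² = 1108/9]
   → F = (-10/3, 5)

B = (14, 0)
F = (-10/3, 5)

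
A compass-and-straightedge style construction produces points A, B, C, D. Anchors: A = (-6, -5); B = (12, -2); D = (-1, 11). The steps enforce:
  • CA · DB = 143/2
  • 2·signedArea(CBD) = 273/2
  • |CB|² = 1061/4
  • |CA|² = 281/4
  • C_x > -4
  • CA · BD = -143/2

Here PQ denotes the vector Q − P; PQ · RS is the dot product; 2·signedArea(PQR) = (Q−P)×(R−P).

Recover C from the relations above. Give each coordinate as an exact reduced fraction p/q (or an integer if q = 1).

1. C_x = -7/2  [2·signedArea(CBD) = 273/2 ∩ CA · BD = -143/2]
2. C_y = 3  [2·signedArea(CBD) = 273/2 ∩ CA · BD = -143/2]
   → C = (-7/2, 3)

C = (-7/2, 3)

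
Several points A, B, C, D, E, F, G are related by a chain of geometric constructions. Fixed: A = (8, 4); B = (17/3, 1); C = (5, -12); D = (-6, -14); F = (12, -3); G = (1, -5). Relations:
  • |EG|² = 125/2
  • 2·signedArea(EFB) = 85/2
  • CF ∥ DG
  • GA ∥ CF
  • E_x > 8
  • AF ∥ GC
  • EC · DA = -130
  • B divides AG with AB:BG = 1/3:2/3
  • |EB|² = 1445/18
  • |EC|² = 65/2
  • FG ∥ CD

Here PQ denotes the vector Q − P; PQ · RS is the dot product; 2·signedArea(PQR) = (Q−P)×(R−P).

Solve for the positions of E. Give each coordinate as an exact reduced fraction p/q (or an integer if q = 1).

E = (17/2, -15/2)

1. E_x = 17/2  [2·signedArea(EFB) = 85/2 ∩ EC · DA = -130]
2. E_y = -15/2  [2·signedArea(EFB) = 85/2 ∩ EC · DA = -130]
   → E = (17/2, -15/2)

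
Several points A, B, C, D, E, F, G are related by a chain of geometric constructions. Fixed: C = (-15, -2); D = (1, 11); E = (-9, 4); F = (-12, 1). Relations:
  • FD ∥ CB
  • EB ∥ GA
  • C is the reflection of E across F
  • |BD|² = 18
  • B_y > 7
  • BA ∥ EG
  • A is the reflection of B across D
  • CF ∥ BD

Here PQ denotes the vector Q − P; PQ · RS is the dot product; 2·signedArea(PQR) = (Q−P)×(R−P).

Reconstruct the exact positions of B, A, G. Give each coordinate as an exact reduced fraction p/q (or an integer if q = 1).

1. B_x = -2  [CF ∥ BD ∩ FD ∥ CB]
2. B_y = 8  [CF ∥ BD ∩ FD ∥ CB]
   → B = (-2, 8)
3. A_x = 4  [A is the reflection of B across D]
4. A_y = 14  [A is the reflection of B across D]
   → A = (4, 14)
5. G_x = -3  [EB ∥ GA ∩ BA ∥ EG]
6. G_y = 10  [EB ∥ GA ∩ BA ∥ EG]
   → G = (-3, 10)

A = (4, 14)
B = (-2, 8)
G = (-3, 10)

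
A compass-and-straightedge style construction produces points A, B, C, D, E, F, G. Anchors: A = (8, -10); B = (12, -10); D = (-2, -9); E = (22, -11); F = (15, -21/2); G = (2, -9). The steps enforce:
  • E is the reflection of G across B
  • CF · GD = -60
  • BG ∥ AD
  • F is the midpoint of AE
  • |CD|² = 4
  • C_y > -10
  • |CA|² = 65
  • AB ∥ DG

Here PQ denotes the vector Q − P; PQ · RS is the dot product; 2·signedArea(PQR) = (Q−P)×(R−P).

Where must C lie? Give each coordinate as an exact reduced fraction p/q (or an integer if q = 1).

C = (0, -9)

1. C_x = 0  [CF · GD = -60]
2. C_y = -9  [|CD|² = 4]
   → C = (0, -9)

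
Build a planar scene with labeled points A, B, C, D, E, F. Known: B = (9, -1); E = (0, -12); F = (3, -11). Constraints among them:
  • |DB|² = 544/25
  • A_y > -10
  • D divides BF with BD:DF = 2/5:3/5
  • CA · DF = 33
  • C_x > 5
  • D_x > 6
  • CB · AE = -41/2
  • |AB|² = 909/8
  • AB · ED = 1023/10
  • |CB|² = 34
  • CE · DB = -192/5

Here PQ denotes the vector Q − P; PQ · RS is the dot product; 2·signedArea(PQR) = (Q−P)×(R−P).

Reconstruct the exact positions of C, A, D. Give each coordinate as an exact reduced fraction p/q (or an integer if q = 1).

A = (9/4, -37/4)
C = (6, -6)
D = (33/5, -5)

1. D_x = 33/5  [D divides BF with BD:DF = 2/5:3/5]
2. D_y = -5  [D divides BF with BD:DF = 2/5:3/5]
   → D = (33/5, -5)
3. C_x = 6  [line -12/5·x + -4·y + -48/5 = 0 ∩ |CB|² = 34]
4. C_y = -6  [line -12/5·x + -4·y + -48/5 = 0 ∩ |CB|² = 34]
   → C = (6, -6)
5. A_x = 9/4  [CB · AE = -41/2 ∩ AB · ED = 1023/10]
6. A_y = -37/4  [CB · AE = -41/2 ∩ AB · ED = 1023/10]
   → A = (9/4, -37/4)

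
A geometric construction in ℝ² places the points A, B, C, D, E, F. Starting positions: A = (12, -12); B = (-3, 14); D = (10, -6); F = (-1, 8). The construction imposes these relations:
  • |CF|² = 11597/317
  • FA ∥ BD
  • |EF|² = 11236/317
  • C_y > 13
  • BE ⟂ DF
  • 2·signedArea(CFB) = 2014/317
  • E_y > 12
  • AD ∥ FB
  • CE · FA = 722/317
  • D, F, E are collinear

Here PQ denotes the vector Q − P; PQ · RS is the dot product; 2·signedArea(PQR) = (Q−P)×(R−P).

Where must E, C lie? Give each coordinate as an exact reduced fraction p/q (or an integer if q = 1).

1. E_x = -1483/317  [D, F, E are collinear ∩ BE ⟂ DF]
2. E_y = 4020/317  [D, F, E are collinear ∩ BE ⟂ DF]
   → E = (-1483/317, 4020/317)
3. C_x = -1217/317  [2·signedArea(CFB) = 2014/317 ∩ CE · FA = 722/317]
4. C_y = 4229/317  [2·signedArea(CFB) = 2014/317 ∩ CE · FA = 722/317]
   → C = (-1217/317, 4229/317)

C = (-1217/317, 4229/317)
E = (-1483/317, 4020/317)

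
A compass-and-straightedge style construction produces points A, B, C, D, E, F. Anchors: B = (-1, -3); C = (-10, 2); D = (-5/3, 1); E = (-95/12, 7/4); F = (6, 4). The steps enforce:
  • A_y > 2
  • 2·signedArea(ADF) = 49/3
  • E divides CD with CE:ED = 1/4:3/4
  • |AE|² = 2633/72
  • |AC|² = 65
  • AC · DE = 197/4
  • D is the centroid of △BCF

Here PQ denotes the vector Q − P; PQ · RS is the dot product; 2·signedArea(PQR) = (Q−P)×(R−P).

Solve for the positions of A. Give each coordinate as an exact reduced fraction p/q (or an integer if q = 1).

1. A_x = -2  [2·signedArea(ADF) = 49/3 ∩ AC · DE = 197/4]
2. A_y = 3  [2·signedArea(ADF) = 49/3 ∩ AC · DE = 197/4]
   → A = (-2, 3)

A = (-2, 3)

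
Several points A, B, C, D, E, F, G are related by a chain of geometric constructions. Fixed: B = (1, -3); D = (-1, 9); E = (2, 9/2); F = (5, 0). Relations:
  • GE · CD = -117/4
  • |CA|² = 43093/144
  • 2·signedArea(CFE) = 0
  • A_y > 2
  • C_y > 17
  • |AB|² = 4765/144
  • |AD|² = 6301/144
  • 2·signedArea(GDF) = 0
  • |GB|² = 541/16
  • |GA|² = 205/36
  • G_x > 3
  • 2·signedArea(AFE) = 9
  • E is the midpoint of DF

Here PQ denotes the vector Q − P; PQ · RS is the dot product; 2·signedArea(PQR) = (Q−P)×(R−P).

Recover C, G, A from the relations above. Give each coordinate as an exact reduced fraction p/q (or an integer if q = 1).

1. A_x = 7/6  [line -9/2·x + -3·y + 27/2 = 0 ∩ |AB|² = 4765/144]
2. A_y = 11/4  [line -9/2·x + -3·y + 27/2 = 0 ∩ |AB|² = 4765/144]
   → A = (7/6, 11/4)
3. C_x = -7  [line -9/2·x + -3·y + 45/2 = 0 ∩ |CA|² = 43093/144]
4. C_y = 18  [line -9/2·x + -3·y + 45/2 = 0 ∩ |CA|² = 43093/144]
   → C = (-7, 18)
5. G_x = 7/2  [2·signedArea(GDF) = 0 ∩ GE · CD = -117/4]
6. G_y = 9/4  [2·signedArea(GDF) = 0 ∩ GE · CD = -117/4]
   → G = (7/2, 9/4)

A = (7/6, 11/4)
C = (-7, 18)
G = (7/2, 9/4)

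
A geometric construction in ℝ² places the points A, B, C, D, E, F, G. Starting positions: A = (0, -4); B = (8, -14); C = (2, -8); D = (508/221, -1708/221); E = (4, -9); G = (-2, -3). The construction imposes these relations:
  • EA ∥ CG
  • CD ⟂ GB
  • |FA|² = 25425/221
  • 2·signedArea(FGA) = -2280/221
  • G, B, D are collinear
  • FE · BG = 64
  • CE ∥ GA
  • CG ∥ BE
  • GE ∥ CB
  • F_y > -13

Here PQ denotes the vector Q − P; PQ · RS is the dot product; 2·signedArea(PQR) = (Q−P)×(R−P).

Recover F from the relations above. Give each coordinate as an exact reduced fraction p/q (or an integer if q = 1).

1. F_x = 1458/221  [2·signedArea(FGA) = -2280/221 ∩ FE · BG = 64]
2. F_y = -2753/221  [2·signedArea(FGA) = -2280/221 ∩ FE · BG = 64]
   → F = (1458/221, -2753/221)

F = (1458/221, -2753/221)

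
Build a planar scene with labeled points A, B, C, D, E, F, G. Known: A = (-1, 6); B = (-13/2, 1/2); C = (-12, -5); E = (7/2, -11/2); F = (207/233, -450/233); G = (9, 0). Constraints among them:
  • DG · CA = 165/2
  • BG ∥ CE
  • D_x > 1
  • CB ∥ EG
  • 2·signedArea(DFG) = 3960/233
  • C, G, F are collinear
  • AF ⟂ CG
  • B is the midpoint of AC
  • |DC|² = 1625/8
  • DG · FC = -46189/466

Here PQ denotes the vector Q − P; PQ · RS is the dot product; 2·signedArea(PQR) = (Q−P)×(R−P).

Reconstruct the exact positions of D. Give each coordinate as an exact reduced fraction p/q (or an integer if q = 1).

1. D_x = 5/4  [2·signedArea(DFG) = 3960/233 ∩ DG · CA = 165/2]
2. D_y = 1/4  [2·signedArea(DFG) = 3960/233 ∩ DG · CA = 165/2]
   → D = (5/4, 1/4)

D = (5/4, 1/4)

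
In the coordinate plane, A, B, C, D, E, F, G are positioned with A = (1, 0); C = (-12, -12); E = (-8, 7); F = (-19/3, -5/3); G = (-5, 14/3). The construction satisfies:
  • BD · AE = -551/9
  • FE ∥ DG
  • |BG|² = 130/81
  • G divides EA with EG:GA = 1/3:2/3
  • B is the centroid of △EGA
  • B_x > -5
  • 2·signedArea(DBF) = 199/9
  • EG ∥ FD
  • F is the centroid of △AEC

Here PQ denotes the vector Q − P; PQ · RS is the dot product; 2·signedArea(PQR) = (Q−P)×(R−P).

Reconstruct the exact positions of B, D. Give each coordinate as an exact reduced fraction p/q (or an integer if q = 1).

B = (-4, 35/9)
D = (-10/3, -4)

1. B_x = -4  [B is the centroid of △EGA]
2. B_y = 35/9  [B is the centroid of △EGA]
   → B = (-4, 35/9)
3. D_x = -10/3  [FE ∥ DG ∩ EG ∥ FD]
4. D_y = -4  [FE ∥ DG ∩ EG ∥ FD]
   → D = (-10/3, -4)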